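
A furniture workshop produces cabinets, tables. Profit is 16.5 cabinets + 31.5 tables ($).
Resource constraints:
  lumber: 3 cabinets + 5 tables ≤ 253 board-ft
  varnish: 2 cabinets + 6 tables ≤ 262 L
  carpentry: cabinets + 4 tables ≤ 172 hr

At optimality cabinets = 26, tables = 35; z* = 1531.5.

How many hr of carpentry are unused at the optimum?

carpentry used = 1·26 + 4·35 = 166; slack = 172 − 166 = 6.

6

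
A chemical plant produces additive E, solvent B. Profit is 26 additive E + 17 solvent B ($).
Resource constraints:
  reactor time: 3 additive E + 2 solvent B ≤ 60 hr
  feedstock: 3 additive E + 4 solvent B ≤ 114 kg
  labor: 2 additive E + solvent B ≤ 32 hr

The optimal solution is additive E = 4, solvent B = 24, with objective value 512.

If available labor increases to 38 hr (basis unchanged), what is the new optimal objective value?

518

Binding: reactor time and labor. Non-binding: feedstock (6 unused).
Slack constraints have shadow price 0 (complementary slackness).
The binding rows give the dual system: 3·y_reactor time + 2·y_labor = 26 and 2·y_reactor time + 1·y_labor = 17.
→ y_reactor time = 8 and y_labor = 1.
Δz = y_labor·Δb = 1 × (6) = 6, so new z* = 512 + 6 = 518.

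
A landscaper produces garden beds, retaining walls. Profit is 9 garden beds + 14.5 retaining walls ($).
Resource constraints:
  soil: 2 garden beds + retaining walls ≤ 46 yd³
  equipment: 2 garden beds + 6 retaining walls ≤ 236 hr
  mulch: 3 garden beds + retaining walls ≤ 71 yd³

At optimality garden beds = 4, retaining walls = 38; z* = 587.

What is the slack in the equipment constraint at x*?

equipment used = 2·4 + 6·38 = 236; slack = 236 − 236 = 0.

0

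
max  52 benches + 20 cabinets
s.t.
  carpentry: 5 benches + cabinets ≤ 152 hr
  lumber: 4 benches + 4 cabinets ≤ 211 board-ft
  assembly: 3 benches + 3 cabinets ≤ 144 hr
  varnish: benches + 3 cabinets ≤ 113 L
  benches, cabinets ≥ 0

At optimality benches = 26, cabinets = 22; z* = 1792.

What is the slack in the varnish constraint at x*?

varnish used = 1·26 + 3·22 = 92; slack = 113 − 92 = 21.

21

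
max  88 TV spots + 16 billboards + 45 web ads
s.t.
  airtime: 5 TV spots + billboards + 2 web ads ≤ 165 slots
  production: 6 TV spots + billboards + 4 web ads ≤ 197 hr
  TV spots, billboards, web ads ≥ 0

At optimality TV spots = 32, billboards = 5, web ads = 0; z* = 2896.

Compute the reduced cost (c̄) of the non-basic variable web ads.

Both airtime and production are binding at x*.
The binding rows give the dual system: 5·y_airtime + 6·y_production = 88 and 1·y_airtime + 1·y_production = 16.
This yields shadow prices y_airtime = 8, y_production = 8.
Reduced cost of web ads: c₃ − yᵀa₃ = 45 − (8·2 + 8·4) = 45 − 48 = -3.

-3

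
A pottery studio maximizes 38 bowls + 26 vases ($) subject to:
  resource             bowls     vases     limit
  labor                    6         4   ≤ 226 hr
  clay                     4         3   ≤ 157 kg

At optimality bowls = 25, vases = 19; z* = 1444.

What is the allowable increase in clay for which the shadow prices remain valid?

Binding constraints: labor, clay. The basis is B = [[6,4],[4,3]] with det 2.
Per unit increase in clay, x* moves by d = (-2, 3).
The basis stays optimal until bowls reaches 0; allowable increase = 12.5 kg.

12.5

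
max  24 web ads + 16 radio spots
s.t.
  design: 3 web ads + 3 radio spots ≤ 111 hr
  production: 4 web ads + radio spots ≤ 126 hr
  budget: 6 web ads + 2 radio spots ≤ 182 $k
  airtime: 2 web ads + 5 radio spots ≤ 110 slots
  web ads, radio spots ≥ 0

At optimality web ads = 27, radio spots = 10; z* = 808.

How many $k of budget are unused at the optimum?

budget used = 6·27 + 2·10 = 182; slack = 182 − 182 = 0.

0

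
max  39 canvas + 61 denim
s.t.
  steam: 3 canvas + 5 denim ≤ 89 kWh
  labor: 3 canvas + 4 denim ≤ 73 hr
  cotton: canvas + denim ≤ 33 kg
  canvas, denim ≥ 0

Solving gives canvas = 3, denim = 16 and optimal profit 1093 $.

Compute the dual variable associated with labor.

Binding: steam and labor. Non-binding: cotton (14 unused).
Since cotton is not tight, its dual is 0.
The binding rows give the dual system: 3·y_steam + 3·y_labor = 39 and 5·y_steam + 4·y_labor = 61.
→ y_steam = 9 and y_labor = 4.
Shadow price of labor = 4.

4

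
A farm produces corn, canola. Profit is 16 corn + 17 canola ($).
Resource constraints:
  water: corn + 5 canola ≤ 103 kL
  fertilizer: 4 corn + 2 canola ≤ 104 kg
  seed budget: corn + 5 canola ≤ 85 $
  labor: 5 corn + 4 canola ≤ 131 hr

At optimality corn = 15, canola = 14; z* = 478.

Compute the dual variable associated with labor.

3

Check each constraint at x*: water 85/103 (slack 18); fertilizer 88/104 (slack 16); seed budget 85/85 (tight); labor 131/131 (tight).
Slack constraints have shadow price 0 (complementary slackness).
The binding rows give the dual system: 1·y_seed budget + 5·y_labor = 16 and 5·y_seed budget + 4·y_labor = 17.
→ y_seed budget = 1 and y_labor = 3.
Shadow price of labor = 3.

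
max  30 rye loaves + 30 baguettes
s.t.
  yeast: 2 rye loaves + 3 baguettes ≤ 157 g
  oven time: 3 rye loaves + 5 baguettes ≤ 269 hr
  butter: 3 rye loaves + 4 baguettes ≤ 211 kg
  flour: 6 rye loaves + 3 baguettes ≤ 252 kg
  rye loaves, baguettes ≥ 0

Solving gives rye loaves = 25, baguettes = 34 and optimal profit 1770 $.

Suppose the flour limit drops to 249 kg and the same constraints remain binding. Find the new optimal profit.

1764

Binding: butter and flour. Non-binding: yeast (5 unused), oven time (24 unused).
Slack constraints have shadow price 0 (complementary slackness).
The binding rows give the dual system: 3·y_butter + 6·y_flour = 30 and 4·y_butter + 3·y_flour = 30.
→ y_butter = 6 and y_flour = 2.
Δz = y_flour·Δb = 2 × (-3) = -6, so new z* = 1770 − 6 = 1764.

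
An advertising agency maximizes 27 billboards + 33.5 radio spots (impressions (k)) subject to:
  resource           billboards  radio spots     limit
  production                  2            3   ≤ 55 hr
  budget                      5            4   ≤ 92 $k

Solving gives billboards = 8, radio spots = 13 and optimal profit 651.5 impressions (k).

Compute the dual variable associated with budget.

Both production and budget are binding at x*.
Dual feasibility on the basic columns requires 2·y_production + 5·y_budget = 27, 3·y_production + 4·y_budget = 33.5.
This yields shadow prices y_production = 8.5, y_budget = 2.
Shadow price of budget = 2.

2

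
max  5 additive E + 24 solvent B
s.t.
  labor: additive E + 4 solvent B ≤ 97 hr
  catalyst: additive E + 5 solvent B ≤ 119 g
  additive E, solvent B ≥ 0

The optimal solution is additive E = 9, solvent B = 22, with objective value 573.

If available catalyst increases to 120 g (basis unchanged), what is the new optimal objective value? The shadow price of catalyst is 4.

Δb = 1, so new z* = 573 + (4)·(1) = 573 + 4 = 577.

577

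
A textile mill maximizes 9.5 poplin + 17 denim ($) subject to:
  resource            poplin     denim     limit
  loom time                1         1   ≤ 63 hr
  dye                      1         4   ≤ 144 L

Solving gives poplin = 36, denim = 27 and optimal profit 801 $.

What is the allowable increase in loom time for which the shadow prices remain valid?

81

Binding constraints: loom time, dye. The basis is B = [[1,1],[1,4]] with det 3.
Per unit increase in loom time, x* moves by d = (1.3333, -0.3333).
The basis stays optimal until denim reaches 0; allowable increase = 81 hr.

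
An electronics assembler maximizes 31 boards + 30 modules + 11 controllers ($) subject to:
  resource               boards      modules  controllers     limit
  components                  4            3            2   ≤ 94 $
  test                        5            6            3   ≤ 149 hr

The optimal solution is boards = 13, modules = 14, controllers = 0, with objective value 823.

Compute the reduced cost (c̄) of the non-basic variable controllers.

-6

Check each constraint at x*: components 94/94 (tight); test 149/149 (tight).
From A_Bᵀ y = c: 4·y_components + 5·y_test = 31; 3·y_components + 6·y_test = 30.
→ y_components = 4 and y_test = 3.
Reduced cost of controllers: c₃ − yᵀa₃ = 11 − (4·2 + 3·3) = 11 − 17 = -6.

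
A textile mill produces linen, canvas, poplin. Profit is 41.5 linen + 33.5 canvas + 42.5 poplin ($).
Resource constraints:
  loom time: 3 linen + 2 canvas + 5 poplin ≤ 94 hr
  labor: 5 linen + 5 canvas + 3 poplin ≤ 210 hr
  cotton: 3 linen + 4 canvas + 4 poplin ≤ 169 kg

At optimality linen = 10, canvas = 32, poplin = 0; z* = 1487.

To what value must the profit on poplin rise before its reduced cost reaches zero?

50.5

Binding: loom time and labor. Non-binding: cotton (11 unused).
Slack constraints have shadow price 0 (complementary slackness).
From A_Bᵀ y = c: 3·y_loom time + 5·y_labor = 41.5; 2·y_loom time + 5·y_labor = 33.5.
This yields shadow prices y_loom time = 8, y_labor = 3.5.
poplin enters the basis when its profit ≥ yᵀa₃ = 8·5 + 3.5·3 = 50.5.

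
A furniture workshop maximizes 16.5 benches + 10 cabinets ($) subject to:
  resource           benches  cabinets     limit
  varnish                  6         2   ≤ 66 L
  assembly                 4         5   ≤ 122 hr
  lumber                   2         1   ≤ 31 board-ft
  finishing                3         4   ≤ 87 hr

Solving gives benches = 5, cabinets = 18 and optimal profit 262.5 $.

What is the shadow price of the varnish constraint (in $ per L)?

2

Check each constraint at x*: varnish 66/66 (tight); assembly 110/122 (slack 12); lumber 28/31 (slack 3); finishing 87/87 (tight).
Slack constraints have shadow price 0 (complementary slackness).
From A_Bᵀ y = c: 6·y_varnish + 3·y_finishing = 16.5; 2·y_varnish + 4·y_finishing = 10.
This yields shadow prices y_varnish = 2, y_finishing = 1.5.
Shadow price of varnish = 2.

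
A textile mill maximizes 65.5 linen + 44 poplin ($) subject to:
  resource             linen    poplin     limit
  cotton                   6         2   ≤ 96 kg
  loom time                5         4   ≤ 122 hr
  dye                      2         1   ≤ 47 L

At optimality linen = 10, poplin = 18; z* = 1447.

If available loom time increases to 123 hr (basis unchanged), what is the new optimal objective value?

At the optimum: cotton uses 96 of 96 (binding); loom time uses 122 of 122 (binding); dye uses 38 of 47 (slack = 9).
Since dye is not tight, its dual is 0.
The binding rows give the dual system: 6·y_cotton + 5·y_loom time = 65.5 and 2·y_cotton + 4·y_loom time = 44.
→ y_cotton = 3 and y_loom time = 9.5.
Δz = y_loom time·Δb = 9.5 × (1) = 9.5, so new z* = 1447 + 9.5 = 1456.5.

1456.5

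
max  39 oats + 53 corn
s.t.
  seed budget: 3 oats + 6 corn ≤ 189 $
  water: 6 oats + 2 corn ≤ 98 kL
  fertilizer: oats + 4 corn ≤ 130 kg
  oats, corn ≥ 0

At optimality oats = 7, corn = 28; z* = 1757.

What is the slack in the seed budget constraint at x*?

seed budget used = 3·7 + 6·28 = 189; slack = 189 − 189 = 0.

0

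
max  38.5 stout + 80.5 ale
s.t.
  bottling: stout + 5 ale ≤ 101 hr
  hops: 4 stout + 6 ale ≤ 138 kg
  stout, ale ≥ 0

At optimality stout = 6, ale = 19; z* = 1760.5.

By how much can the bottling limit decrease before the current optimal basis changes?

66.5

Binding constraints: bottling, hops. The basis is B = [[1,5],[4,6]] with det -14.
Per unit decrease in bottling, x* moves by d = (0.4286, -0.2857).
The basis stays optimal until ale reaches 0; allowable decrease = 66.5 hr.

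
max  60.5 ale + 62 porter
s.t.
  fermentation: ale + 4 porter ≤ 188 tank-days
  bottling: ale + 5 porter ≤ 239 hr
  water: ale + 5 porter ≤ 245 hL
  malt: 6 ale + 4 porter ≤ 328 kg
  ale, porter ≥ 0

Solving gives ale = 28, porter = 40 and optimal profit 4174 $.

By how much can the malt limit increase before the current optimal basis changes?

800

Binding constraints: fermentation, malt. The basis is B = [[1,4],[6,4]] with det -20.
Per unit increase in malt, x* moves by d = (0.2, -0.05).
The basis stays optimal until porter reaches 0; allowable increase = 800 kg.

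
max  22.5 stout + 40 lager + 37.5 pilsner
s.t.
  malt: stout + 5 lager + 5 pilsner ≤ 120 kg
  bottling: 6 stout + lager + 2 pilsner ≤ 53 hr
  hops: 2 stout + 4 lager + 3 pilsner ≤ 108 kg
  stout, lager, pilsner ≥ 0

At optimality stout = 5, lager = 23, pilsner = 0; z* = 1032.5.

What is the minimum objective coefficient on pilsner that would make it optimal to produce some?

42.5

Check each constraint at x*: malt 120/120 (tight); bottling 53/53 (tight); hops 102/108 (slack 6).
By complementary slackness, y = 0 for the non-binding constraint.
The binding rows give the dual system: 1·y_malt + 6·y_bottling = 22.5 and 5·y_malt + 1·y_bottling = 40.
This yields shadow prices y_malt = 7.5, y_bottling = 2.5.
pilsner enters the basis when its profit ≥ yᵀa₃ = 7.5·5 + 2.5·2 = 42.5.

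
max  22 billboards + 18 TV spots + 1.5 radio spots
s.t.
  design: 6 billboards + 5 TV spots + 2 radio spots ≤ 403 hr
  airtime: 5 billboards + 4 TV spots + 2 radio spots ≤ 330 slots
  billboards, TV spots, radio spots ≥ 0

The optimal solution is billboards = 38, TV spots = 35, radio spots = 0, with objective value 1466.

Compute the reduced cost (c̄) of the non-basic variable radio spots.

At the optimum: design uses 403 of 403 (binding); airtime uses 330 of 330 (binding).
Dual feasibility on the basic columns requires 6·y_design + 5·y_airtime = 22, 5·y_design + 4·y_airtime = 18.
Solving: y_design = 2, y_airtime = 2.
Reduced cost of radio spots: c₃ − yᵀa₃ = 1.5 − (2·2 + 2·2) = 1.5 − 8 = -6.5.

-6.5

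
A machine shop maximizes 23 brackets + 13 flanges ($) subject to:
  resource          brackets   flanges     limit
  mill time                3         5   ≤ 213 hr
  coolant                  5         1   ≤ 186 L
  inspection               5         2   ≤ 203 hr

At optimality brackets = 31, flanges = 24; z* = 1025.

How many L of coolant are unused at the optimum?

7

coolant used = 5·31 + 1·24 = 179; slack = 186 − 179 = 7.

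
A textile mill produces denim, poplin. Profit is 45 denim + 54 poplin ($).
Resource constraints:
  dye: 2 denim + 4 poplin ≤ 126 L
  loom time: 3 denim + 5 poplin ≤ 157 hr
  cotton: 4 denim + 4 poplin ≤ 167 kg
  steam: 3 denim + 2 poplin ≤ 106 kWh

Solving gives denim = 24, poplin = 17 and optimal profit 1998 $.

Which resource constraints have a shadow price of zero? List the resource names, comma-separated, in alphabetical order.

dye: 116/126 (slack 10)
loom time: 157/157 (binding)
cotton: 164/167 (slack 3)
steam: 106/106 (binding)
By complementary slackness, a constraint with positive slack has shadow price 0 → cotton, dye.

cotton, dye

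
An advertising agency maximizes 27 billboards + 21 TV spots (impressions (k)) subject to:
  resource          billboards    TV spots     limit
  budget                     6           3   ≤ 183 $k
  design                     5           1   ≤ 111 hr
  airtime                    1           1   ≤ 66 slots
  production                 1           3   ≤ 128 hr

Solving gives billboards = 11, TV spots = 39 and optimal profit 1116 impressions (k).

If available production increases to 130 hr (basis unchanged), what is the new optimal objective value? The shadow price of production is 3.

Δb = 2, so new z* = 1116 + (3)·(2) = 1116 + 6 = 1122.

1122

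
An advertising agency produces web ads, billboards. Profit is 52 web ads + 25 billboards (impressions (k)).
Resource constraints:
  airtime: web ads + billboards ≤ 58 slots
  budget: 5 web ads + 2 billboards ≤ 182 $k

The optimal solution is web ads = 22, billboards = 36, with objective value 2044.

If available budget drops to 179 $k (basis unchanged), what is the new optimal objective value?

2017

At the optimum: airtime uses 58 of 58 (binding); budget uses 182 of 182 (binding).
From A_Bᵀ y = c: 1·y_airtime + 5·y_budget = 52; 1·y_airtime + 2·y_budget = 25.
This yields shadow prices y_airtime = 7, y_budget = 9.
Δz = y_budget·Δb = 9 × (-3) = -27, so new z* = 2044 − 27 = 2017.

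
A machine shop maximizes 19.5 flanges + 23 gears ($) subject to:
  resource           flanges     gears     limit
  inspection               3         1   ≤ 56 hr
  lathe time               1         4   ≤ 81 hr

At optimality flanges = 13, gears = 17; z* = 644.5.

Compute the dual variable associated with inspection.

5

At the optimum: inspection uses 56 of 56 (binding); lathe time uses 81 of 81 (binding).
The binding rows give the dual system: 3·y_inspection + 1·y_lathe time = 19.5 and 1·y_inspection + 4·y_lathe time = 23.
→ y_inspection = 5 and y_lathe time = 4.5.
Shadow price of inspection = 5.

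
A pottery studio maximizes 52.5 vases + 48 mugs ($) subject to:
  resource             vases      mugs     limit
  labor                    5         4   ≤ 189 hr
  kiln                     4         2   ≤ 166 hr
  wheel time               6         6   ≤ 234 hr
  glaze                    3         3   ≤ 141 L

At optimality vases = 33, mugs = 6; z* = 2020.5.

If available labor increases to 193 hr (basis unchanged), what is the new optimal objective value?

At the optimum: labor uses 189 of 189 (binding); kiln uses 144 of 166 (slack = 22); wheel time uses 234 of 234 (binding); glaze uses 117 of 141 (slack = 24).
Since kiln, glaze are not tight, their duals are 0.
The binding rows give the dual system: 5·y_labor + 6·y_wheel time = 52.5 and 4·y_labor + 6·y_wheel time = 48.
This yields shadow prices y_labor = 4.5, y_wheel time = 5.
Δz = y_labor·Δb = 4.5 × (4) = 18, so new z* = 2020.5 + 18 = 2038.5.

2038.5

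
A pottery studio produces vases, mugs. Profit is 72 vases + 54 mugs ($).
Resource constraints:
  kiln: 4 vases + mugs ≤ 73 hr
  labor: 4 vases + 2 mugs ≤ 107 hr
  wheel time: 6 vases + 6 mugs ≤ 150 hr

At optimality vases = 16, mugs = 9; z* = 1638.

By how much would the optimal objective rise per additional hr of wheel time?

8

Check each constraint at x*: kiln 73/73 (tight); labor 82/107 (slack 25); wheel time 150/150 (tight).
By complementary slackness, y = 0 for the non-binding constraint.
Dual feasibility on the basic columns requires 4·y_kiln + 6·y_wheel time = 72, 1·y_kiln + 6·y_wheel time = 54.
→ y_kiln = 6 and y_wheel time = 8.
Shadow price of wheel time = 8.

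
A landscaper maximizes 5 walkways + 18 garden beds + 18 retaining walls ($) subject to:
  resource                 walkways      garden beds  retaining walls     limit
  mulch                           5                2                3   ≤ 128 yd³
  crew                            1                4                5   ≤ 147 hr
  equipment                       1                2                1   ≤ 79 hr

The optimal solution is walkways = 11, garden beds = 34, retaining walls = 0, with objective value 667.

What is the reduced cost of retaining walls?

Check each constraint at x*: mulch 123/128 (slack 5); crew 147/147 (tight); equipment 79/79 (tight).
Slack constraints have shadow price 0 (complementary slackness).
The binding rows give the dual system: 1·y_crew + 1·y_equipment = 5 and 4·y_crew + 2·y_equipment = 18.
→ y_crew = 4 and y_equipment = 1.
Reduced cost of retaining walls: c₃ − yᵀa₃ = 18 − (4·5 + 1·1) = 18 − 21 = -3.

-3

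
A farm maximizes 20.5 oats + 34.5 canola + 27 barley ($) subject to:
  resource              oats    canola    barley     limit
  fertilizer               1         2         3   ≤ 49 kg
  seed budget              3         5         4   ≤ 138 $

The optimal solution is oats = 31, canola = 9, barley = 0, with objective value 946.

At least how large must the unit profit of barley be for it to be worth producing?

29

Check each constraint at x*: fertilizer 49/49 (tight); seed budget 138/138 (tight).
Dual feasibility on the basic columns requires 1·y_fertilizer + 3·y_seed budget = 20.5, 2·y_fertilizer + 5·y_seed budget = 34.5.
Solving: y_fertilizer = 1, y_seed budget = 6.5.
barley enters the basis when its profit ≥ yᵀa₃ = 1·3 + 6.5·4 = 29.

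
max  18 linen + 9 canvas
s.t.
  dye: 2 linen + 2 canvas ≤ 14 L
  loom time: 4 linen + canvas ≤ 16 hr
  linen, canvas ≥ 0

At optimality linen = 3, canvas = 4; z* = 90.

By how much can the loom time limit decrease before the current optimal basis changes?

Binding constraints: dye, loom time. The basis is B = [[2,2],[4,1]] with det -6.
Per unit decrease in loom time, x* moves by d = (-0.3333, 0.3333).
The basis stays optimal until linen reaches 0; allowable decrease = 9 hr.

9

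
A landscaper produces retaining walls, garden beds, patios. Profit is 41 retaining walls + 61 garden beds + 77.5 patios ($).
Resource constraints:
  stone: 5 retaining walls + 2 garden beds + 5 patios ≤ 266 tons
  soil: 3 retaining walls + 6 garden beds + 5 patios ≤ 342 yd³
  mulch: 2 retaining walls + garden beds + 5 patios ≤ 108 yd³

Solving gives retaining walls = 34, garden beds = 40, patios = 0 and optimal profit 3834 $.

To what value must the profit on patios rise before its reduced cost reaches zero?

At the optimum: stone uses 250 of 266 (slack = 16); soil uses 342 of 342 (binding); mulch uses 108 of 108 (binding).
By complementary slackness, y = 0 for the non-binding constraint.
Dual feasibility on the basic columns requires 3·y_soil + 2·y_mulch = 41, 6·y_soil + 1·y_mulch = 61.
Solving: y_soil = 9, y_mulch = 7.
patios enters the basis when its profit ≥ yᵀa₃ = 9·5 + 7·5 = 80.

80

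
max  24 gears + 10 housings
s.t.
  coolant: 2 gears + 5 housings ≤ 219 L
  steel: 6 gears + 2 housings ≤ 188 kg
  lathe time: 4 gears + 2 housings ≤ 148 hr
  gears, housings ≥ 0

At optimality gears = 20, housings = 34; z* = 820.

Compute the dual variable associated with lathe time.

Binding: steel and lathe time. Non-binding: coolant (9 unused).
Slack constraints have shadow price 0 (complementary slackness).
The binding rows give the dual system: 6·y_steel + 4·y_lathe time = 24 and 2·y_steel + 2·y_lathe time = 10.
This yields shadow prices y_steel = 2, y_lathe time = 3.
Shadow price of lathe time = 3.

3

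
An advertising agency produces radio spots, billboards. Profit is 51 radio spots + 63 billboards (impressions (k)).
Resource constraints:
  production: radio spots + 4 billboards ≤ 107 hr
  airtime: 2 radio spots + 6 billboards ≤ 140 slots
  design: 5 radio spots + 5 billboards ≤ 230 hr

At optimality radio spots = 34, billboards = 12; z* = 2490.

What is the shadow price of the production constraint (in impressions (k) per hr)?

0

Check each constraint at x*: production 82/107 (slack 25); airtime 140/140 (tight); design 230/230 (tight).
Since production is not tight, its dual is 0.
Dual feasibility on the basic columns requires 2·y_airtime + 5·y_design = 51, 6·y_airtime + 5·y_design = 63.
This yields shadow prices y_airtime = 3, y_design = 9.
Shadow price of production = 0.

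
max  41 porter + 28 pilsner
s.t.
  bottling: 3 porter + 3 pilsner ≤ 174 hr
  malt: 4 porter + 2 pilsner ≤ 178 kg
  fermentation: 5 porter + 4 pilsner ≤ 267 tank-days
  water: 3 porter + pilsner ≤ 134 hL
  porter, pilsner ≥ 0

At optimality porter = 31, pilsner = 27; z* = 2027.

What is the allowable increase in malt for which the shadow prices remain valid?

Binding constraints: bottling, malt. The basis is B = [[3,3],[4,2]] with det -6.
Per unit increase in malt, x* moves by d = (0.5, -0.5).
The basis stays optimal until fermentation becomes binding; allowable increase = 8 kg.

8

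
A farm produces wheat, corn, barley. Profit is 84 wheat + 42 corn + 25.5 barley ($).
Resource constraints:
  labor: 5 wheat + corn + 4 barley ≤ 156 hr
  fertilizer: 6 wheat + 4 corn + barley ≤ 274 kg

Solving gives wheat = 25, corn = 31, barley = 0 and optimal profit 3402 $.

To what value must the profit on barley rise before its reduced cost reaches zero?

At the optimum: labor uses 156 of 156 (binding); fertilizer uses 274 of 274 (binding).
Dual feasibility on the basic columns requires 5·y_labor + 6·y_fertilizer = 84, 1·y_labor + 4·y_fertilizer = 42.
This yields shadow prices y_labor = 6, y_fertilizer = 9.
barley enters the basis when its profit ≥ yᵀa₃ = 6·4 + 9·1 = 33.

33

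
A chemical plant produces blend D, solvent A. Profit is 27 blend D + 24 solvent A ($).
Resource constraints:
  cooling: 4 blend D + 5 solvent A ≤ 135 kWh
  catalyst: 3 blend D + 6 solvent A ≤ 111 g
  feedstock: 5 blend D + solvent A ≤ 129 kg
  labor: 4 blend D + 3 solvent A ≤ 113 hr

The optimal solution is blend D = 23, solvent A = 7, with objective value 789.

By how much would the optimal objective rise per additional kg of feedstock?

At the optimum: cooling uses 127 of 135 (slack = 8); catalyst uses 111 of 111 (binding); feedstock uses 122 of 129 (slack = 7); labor uses 113 of 113 (binding).
Since cooling, feedstock are not tight, their duals are 0.
From A_Bᵀ y = c: 3·y_catalyst + 4·y_labor = 27; 6·y_catalyst + 3·y_labor = 24.
→ y_catalyst = 1 and y_labor = 6.
Shadow price of feedstock = 0.

0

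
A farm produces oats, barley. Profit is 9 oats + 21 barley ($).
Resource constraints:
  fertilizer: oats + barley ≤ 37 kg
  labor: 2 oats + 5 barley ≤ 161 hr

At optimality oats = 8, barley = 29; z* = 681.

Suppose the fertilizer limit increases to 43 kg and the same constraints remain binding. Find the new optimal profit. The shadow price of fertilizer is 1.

Δb = 6, so new z* = 681 + (1)·(6) = 681 + 6 = 687.

687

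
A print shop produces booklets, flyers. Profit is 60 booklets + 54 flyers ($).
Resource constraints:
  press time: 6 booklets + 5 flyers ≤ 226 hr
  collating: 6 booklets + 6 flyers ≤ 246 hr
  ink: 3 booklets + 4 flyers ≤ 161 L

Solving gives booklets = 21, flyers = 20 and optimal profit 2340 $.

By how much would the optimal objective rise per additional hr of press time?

6

Binding: press time and collating. Non-binding: ink (18 unused).
Slack constraints have shadow price 0 (complementary slackness).
The binding rows give the dual system: 6·y_press time + 6·y_collating = 60 and 5·y_press time + 6·y_collating = 54.
Solving: y_press time = 6, y_collating = 4.
Shadow price of press time = 6.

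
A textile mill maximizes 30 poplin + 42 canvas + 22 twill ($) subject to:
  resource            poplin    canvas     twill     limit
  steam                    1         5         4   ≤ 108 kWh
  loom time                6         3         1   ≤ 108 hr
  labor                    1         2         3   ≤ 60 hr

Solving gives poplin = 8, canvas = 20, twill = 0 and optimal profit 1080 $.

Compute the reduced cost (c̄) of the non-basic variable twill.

-6

At the optimum: steam uses 108 of 108 (binding); loom time uses 108 of 108 (binding); labor uses 48 of 60 (slack = 12).
Since labor is not tight, its dual is 0.
Dual feasibility on the basic columns requires 1·y_steam + 6·y_loom time = 30, 5·y_steam + 3·y_loom time = 42.
Solving: y_steam = 6, y_loom time = 4.
Reduced cost of twill: c₃ − yᵀa₃ = 22 − (6·4 + 4·1) = 22 − 28 = -6.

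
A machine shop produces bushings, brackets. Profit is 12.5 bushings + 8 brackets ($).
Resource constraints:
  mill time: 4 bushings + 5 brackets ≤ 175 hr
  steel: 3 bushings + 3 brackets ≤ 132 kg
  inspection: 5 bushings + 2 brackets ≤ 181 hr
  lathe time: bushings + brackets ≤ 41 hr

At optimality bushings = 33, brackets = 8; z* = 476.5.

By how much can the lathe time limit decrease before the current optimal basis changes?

Binding constraints: inspection, lathe time. The basis is B = [[5,2],[1,1]] with det 3.
Per unit decrease in lathe time, x* moves by d = (0.6667, -1.6667).
The basis stays optimal until brackets reaches 0; allowable decrease = 4.8 hr.

4.8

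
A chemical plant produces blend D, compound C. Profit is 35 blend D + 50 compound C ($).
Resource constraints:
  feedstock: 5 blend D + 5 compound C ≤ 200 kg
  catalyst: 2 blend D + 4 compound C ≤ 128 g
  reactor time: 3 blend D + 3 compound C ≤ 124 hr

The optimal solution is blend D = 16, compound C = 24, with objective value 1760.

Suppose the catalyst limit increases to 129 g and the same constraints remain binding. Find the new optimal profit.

1767.5

Check each constraint at x*: feedstock 200/200 (tight); catalyst 128/128 (tight); reactor time 120/124 (slack 4).
By complementary slackness, y = 0 for the non-binding constraint.
Dual feasibility on the basic columns requires 5·y_feedstock + 2·y_catalyst = 35, 5·y_feedstock + 4·y_catalyst = 50.
Solving: y_feedstock = 4, y_catalyst = 7.5.
Δz = y_catalyst·Δb = 7.5 × (1) = 7.5, so new z* = 1760 + 7.5 = 1767.5.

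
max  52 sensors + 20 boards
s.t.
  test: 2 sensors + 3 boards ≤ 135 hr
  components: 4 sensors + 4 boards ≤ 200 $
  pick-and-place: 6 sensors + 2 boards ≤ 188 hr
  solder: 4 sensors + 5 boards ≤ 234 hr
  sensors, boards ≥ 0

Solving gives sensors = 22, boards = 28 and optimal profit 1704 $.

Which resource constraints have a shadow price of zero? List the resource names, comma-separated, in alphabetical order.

test: 128/135 (slack 7)
components: 200/200 (binding)
pick-and-place: 188/188 (binding)
solder: 228/234 (slack 6)
By complementary slackness, a constraint with positive slack has shadow price 0 → solder, test.

solder, test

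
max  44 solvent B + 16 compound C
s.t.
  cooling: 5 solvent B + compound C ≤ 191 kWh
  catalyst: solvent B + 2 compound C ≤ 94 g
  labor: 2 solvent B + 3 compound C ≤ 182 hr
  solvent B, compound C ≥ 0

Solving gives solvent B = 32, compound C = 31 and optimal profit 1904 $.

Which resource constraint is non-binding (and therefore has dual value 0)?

cooling: 191/191 (binding)
catalyst: 94/94 (binding)
labor: 157/182 (slack 25)
By complementary slackness, a constraint with positive slack has shadow price 0 → labor.

labor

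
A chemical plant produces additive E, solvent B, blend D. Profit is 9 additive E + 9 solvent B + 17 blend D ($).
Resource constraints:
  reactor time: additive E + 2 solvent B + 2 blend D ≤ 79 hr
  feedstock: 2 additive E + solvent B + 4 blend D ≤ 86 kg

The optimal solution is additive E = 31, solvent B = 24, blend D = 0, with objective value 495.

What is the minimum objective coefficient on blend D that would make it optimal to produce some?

18

Check each constraint at x*: reactor time 79/79 (tight); feedstock 86/86 (tight).
The binding rows give the dual system: 1·y_reactor time + 2·y_feedstock = 9 and 2·y_reactor time + 1·y_feedstock = 9.
Solving: y_reactor time = 3, y_feedstock = 3.
blend D enters the basis when its profit ≥ yᵀa₃ = 3·2 + 3·4 = 18.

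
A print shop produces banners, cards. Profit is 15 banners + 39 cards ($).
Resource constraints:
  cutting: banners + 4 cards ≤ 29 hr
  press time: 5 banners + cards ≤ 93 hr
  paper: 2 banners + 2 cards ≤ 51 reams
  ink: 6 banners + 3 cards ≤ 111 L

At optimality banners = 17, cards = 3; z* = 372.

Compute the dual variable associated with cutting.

Check each constraint at x*: cutting 29/29 (tight); press time 88/93 (slack 5); paper 40/51 (slack 11); ink 111/111 (tight).
Slack constraints have shadow price 0 (complementary slackness).
From A_Bᵀ y = c: 1·y_cutting + 6·y_ink = 15; 4·y_cutting + 3·y_ink = 39.
→ y_cutting = 9 and y_ink = 1.
Shadow price of cutting = 9.

9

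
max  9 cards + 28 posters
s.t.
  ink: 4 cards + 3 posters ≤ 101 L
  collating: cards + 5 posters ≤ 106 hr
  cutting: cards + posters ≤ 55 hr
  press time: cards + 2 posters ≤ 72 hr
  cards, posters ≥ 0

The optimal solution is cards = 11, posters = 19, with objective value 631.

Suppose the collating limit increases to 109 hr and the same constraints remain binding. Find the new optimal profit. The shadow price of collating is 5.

Δb = 3, so new z* = 631 + (5)·(3) = 631 + 15 = 646.

646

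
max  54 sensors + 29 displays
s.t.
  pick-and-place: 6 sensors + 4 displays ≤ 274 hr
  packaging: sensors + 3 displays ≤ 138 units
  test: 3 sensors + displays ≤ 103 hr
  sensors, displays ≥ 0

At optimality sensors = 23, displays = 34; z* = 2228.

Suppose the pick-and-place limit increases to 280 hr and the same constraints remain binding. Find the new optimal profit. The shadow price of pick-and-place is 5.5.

2261

Δb = 6, so new z* = 2228 + (5.5)·(6) = 2228 + 33 = 2261.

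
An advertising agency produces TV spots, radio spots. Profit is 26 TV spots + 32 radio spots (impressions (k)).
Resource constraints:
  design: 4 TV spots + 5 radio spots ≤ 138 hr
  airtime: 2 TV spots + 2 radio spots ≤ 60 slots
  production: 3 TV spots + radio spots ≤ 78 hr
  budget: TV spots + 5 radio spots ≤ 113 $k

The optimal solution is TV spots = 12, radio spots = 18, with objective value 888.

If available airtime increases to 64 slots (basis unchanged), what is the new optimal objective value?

892

Binding: design and airtime. Non-binding: production (24 unused), budget (11 unused).
By complementary slackness, y = 0 for the non-binding constraints.
From A_Bᵀ y = c: 4·y_design + 2·y_airtime = 26; 5·y_design + 2·y_airtime = 32.
→ y_design = 6 and y_airtime = 1.
Δz = y_airtime·Δb = 1 × (4) = 4, so new z* = 888 + 4 = 892.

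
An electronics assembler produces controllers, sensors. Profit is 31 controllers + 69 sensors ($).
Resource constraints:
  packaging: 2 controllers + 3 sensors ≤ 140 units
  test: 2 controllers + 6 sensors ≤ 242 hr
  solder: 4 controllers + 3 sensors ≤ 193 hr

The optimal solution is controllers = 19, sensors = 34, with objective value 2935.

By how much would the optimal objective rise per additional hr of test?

7.5

Binding: packaging and test. Non-binding: solder (15 unused).
By complementary slackness, y = 0 for the non-binding constraint.
From A_Bᵀ y = c: 2·y_packaging + 2·y_test = 31; 3·y_packaging + 6·y_test = 69.
This yields shadow prices y_packaging = 8, y_test = 7.5.
Shadow price of test = 7.5.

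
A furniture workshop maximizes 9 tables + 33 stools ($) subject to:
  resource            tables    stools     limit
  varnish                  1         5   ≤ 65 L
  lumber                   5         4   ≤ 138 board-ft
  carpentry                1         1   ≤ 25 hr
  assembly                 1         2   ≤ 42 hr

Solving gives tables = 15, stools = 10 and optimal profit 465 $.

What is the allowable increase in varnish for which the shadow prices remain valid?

28

Binding constraints: varnish, carpentry. The basis is B = [[1,5],[1,1]] with det -4.
Per unit increase in varnish, x* moves by d = (-0.25, 0.25).
The basis stays optimal until assembly becomes binding; allowable increase = 28 L.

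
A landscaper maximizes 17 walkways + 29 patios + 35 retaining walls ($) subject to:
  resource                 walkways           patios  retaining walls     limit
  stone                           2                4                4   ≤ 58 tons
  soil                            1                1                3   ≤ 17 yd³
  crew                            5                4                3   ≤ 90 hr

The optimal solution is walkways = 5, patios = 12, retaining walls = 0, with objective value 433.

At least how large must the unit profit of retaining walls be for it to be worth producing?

39

At the optimum: stone uses 58 of 58 (binding); soil uses 17 of 17 (binding); crew uses 73 of 90 (slack = 17).
Slack constraints have shadow price 0 (complementary slackness).
From A_Bᵀ y = c: 2·y_stone + 1·y_soil = 17; 4·y_stone + 1·y_soil = 29.
Solving: y_stone = 6, y_soil = 5.
retaining walls enters the basis when its profit ≥ yᵀa₃ = 6·4 + 5·3 = 39.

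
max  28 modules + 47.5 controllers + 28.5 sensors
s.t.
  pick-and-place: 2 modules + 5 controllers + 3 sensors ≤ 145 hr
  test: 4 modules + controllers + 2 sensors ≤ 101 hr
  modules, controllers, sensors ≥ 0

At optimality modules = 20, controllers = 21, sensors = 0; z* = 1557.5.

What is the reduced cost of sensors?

-3.5

Both pick-and-place and test are binding at x*.
The binding rows give the dual system: 2·y_pick-and-place + 4·y_test = 28 and 5·y_pick-and-place + 1·y_test = 47.5.
→ y_pick-and-place = 9 and y_test = 2.5.
Reduced cost of sensors: c₃ − yᵀa₃ = 28.5 − (9·3 + 2.5·2) = 28.5 − 32 = -3.5.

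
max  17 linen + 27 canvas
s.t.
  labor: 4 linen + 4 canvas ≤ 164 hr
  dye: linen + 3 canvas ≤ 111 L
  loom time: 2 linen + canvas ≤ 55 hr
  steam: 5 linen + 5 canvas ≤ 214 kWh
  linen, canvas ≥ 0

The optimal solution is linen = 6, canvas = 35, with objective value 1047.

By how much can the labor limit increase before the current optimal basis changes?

7.2

Binding constraints: labor, dye. The basis is B = [[4,4],[1,3]] with det 8.
Per unit increase in labor, x* moves by d = (0.375, -0.125).
The basis stays optimal until steam becomes binding; allowable increase = 7.2 hr.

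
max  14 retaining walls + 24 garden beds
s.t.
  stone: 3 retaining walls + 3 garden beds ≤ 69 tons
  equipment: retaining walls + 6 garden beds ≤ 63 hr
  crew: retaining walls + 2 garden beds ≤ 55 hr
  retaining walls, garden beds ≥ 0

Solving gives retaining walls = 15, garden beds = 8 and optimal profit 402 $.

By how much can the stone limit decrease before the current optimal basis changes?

Binding constraints: stone, equipment. The basis is B = [[3,3],[1,6]] with det 15.
Per unit decrease in stone, x* moves by d = (-0.4, 0.0667).
The basis stays optimal until retaining walls reaches 0; allowable decrease = 37.5 tons.

37.5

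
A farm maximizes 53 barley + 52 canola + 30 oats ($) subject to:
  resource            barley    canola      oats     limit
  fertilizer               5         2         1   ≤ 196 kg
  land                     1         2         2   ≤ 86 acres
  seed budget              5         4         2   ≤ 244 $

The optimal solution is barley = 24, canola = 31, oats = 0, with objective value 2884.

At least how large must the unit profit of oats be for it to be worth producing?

34

At the optimum: fertilizer uses 182 of 196 (slack = 14); land uses 86 of 86 (binding); seed budget uses 244 of 244 (binding).
Slack constraints have shadow price 0 (complementary slackness).
Dual feasibility on the basic columns requires 1·y_land + 5·y_seed budget = 53, 2·y_land + 4·y_seed budget = 52.
This yields shadow prices y_land = 8, y_seed budget = 9.
oats enters the basis when its profit ≥ yᵀa₃ = 8·2 + 9·2 = 34.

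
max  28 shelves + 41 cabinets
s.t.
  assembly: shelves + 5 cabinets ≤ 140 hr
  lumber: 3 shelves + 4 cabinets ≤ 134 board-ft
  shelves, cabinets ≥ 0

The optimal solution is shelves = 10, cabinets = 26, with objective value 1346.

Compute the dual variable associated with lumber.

9

At the optimum: assembly uses 140 of 140 (binding); lumber uses 134 of 134 (binding).
Dual feasibility on the basic columns requires 1·y_assembly + 3·y_lumber = 28, 5·y_assembly + 4·y_lumber = 41.
→ y_assembly = 1 and y_lumber = 9.
Shadow price of lumber = 9.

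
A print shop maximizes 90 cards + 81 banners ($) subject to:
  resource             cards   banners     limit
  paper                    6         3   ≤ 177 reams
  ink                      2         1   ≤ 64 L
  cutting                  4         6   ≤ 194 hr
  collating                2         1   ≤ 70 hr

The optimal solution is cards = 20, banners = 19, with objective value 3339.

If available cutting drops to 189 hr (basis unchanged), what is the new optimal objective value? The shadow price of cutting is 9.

3294

Δb = -5, so new z* = 3339 + (9)·(-5) = 3339 − 45 = 3294.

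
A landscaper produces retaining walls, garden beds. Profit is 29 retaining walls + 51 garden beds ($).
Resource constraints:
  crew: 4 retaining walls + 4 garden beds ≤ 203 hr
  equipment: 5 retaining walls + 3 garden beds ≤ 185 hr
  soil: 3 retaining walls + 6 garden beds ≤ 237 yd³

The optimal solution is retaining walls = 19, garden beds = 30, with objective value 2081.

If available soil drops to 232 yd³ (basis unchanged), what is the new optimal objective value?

2041

Check each constraint at x*: crew 196/203 (slack 7); equipment 185/185 (tight); soil 237/237 (tight).
By complementary slackness, y = 0 for the non-binding constraint.
The binding rows give the dual system: 5·y_equipment + 3·y_soil = 29 and 3·y_equipment + 6·y_soil = 51.
→ y_equipment = 1 and y_soil = 8.
Δz = y_soil·Δb = 8 × (-5) = -40, so new z* = 2081 − 40 = 2041.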